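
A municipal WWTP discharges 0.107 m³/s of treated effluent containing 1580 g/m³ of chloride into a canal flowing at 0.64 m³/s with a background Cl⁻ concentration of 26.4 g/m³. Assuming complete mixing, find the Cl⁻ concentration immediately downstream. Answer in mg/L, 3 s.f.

249 mg/L

Flow-weighted mixing gives C = (0.107·1580 + 0.64·26.4) / (0.107 + 0.64) = 186/0.747 = 248.9 mg/L.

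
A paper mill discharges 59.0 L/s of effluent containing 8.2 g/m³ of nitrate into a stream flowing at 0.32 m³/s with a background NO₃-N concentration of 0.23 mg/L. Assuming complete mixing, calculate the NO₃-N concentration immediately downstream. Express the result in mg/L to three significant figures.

1.47 mg/L

59.0 L/s = 0.059 m³/s.
By mass balance at complete mixing, C = (0.059·8.2 + 0.32·0.23) / (0.059 + 0.32) = 0.5574/0.379 = 1.471 mg/L.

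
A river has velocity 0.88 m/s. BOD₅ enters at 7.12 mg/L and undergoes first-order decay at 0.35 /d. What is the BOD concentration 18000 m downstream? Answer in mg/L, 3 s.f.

6.55 mg/L

Travel time t = 18000 m / 0.88 m/s = 1.8e+04/0.88 = 2.045e+04 s = 0.2367 d.
First-order decay: C = 7.12·exp(−0.35·0.2367) = 7.12·0.9205 = 6.554 mg/L.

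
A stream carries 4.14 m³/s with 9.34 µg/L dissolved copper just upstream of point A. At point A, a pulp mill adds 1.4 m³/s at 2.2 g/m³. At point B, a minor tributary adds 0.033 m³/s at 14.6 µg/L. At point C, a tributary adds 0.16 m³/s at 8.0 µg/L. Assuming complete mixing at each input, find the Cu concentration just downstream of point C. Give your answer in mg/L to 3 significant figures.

0.544 mg/L

9.34 µg/L = 0.00934 mg/L.
After input A: C = (4.14·0.00934 + 1.4·2.2) / 5.54 = 0.5629 mg/L.
14.6 µg/L = 0.0146 mg/L.
After input B: C = (5.54·0.5629 + 0.033·0.0146) / 5.573 = 0.5597 mg/L.
8.0 µg/L = 0.008 mg/L.
After input C: C = (5.573·0.5597 + 0.16·0.008) / 5.733 = 0.5443 mg/L.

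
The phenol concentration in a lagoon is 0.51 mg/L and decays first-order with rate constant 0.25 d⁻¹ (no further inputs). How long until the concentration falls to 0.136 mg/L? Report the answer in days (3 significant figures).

t = ln(C₀/C)/k = ln(0.51/0.136)/0.25 = 1.322/0.25 = 5.287 d.

5.29 d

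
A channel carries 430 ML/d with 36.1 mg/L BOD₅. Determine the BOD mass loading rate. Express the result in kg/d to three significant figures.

15500 kg/d

430 ML/d = 4.977 m³/s.
Mass flux = Q·C = 4.977 m³/s × 36.1 g/m³ = 179.7 g/s.
= 179.7 g/s × 86.4 = 1.552e+04 kg/d.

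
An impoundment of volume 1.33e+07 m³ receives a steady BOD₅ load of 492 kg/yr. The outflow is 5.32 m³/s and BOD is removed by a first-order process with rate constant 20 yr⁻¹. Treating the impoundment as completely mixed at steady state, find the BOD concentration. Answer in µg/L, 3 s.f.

Outflow Q = 5.32 m³/s × 3.156e+07 s/yr = 1.679e+08 m³/yr.
Steady-state CSTR mass balance: W = Q·C + k·V·C, so C = W/(Q + kV).
Q + kV = 1.679e+08 + 20·1.33e+07 = 4.339e+08 m³/yr.
C = 492/4.339e+08 = 1.134e-06 kg/m³ = 0.001134 mg/L = 1.134 µg/L.

1.13 µg/L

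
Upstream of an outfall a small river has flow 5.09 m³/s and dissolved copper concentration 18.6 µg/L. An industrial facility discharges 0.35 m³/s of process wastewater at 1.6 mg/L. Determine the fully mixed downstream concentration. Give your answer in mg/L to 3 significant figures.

18.6 µg/L = 0.0186 mg/L.
Conservation of mass across the mixing zone: C = (0.35·1.6 + 5.09·0.0186) / (0.35 + 5.09) = 0.6547/5.44 = 0.1203 mg/L.

0.120 mg/L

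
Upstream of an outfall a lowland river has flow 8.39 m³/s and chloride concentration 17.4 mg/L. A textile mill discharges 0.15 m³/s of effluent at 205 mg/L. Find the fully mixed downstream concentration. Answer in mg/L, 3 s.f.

20.7 mg/L

By mass balance at complete mixing, C = (0.15·205 + 8.39·17.4) / (0.15 + 8.39) = 176.7/8.54 = 20.7 mg/L.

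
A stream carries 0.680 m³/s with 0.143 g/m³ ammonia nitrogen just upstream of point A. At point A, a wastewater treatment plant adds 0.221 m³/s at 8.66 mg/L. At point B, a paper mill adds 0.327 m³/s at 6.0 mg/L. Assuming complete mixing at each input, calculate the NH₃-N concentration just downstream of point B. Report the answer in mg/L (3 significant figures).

After input A: C = (0.68·0.143 + 0.221·8.66) / 0.901 = 2.232 mg/L.
After input B: C = (0.901·2.232 + 0.327·6) / 1.228 = 3.235 mg/L.

3.24 mg/L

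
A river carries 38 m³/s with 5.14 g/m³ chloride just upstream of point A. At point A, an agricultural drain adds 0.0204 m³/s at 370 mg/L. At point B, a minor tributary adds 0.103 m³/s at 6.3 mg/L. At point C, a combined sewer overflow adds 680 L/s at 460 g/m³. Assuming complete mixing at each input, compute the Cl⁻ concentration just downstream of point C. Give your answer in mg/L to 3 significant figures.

After input A: C = (38·5.14 + 0.0204·370) / 38.02 = 5.336 mg/L.
After input B: C = (38.02·5.336 + 0.103·6.3) / 38.12 = 5.338 mg/L.
680 L/s = 0.68 m³/s.
After input C: C = (38.12·5.338 + 0.68·460) / 38.8 = 13.31 mg/L.

13.3 mg/L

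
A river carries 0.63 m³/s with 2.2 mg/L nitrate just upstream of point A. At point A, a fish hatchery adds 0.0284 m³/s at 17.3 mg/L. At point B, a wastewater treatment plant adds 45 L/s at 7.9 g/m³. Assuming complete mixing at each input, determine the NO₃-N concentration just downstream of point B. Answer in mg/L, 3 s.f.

After input A: C = (0.63·2.2 + 0.0284·17.3) / 0.6584 = 2.851 mg/L.
45 L/s = 0.045 m³/s.
After input B: C = (0.6584·2.851 + 0.045·7.9) / 0.7034 = 3.174 mg/L.

3.17 mg/L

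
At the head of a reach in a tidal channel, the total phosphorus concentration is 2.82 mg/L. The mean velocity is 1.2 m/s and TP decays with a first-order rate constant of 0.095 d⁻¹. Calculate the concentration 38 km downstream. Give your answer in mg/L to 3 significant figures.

Travel time t = 38 km / 1.2 m/s = 3.8e+04/1.2 = 3.167e+04 s = 0.3665 d.
First-order decay: C = 2.82·exp(−0.095·0.3665) = 2.82·0.9658 = 2.724 mg/L.

2.72 mg/L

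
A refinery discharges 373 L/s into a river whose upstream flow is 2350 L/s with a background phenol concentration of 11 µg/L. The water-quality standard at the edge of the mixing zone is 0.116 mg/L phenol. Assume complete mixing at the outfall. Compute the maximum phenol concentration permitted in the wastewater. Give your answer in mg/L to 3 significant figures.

0.778 mg/L

373 L/s = 0.373 m³/s.
2350 L/s = 2.35 m³/s.
11 µg/L = 0.011 mg/L.
Mass balance: 0.116·2.723 = 0.373·Cₑ + 2.35·0.011.
Cₑ = (0.3159 − 0.02585) / 0.373 = 0.7775 mg/L.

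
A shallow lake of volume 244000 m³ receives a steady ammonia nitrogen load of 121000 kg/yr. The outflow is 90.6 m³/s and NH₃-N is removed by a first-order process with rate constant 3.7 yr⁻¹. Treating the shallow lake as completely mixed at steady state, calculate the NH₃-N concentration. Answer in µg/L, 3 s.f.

Outflow Q = 90.6 m³/s × 3.156e+07 s/yr = 2.859e+09 m³/yr.
Steady-state CSTR mass balance: W = Q·C + k·V·C, so C = W/(Q + kV).
Q + kV = 2.859e+09 + 3.7·244000 = 2.86e+09 m³/yr.
C = 121000/2.86e+09 = 4.231e-05 kg/m³ = 0.04231 mg/L = 42.31 µg/L.

42.3 µg/L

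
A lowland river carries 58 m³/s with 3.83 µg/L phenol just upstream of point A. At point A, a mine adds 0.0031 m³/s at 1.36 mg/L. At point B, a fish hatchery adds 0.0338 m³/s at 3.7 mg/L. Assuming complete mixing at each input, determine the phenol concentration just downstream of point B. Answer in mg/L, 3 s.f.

3.83 µg/L = 0.00383 mg/L.
After input A: C = (58·0.00383 + 0.0031·1.36) / 58 = 0.003902 mg/L.
After input B: C = (58·0.003902 + 0.0338·3.7) / 58.04 = 0.006055 mg/L.

0.00606 mg/L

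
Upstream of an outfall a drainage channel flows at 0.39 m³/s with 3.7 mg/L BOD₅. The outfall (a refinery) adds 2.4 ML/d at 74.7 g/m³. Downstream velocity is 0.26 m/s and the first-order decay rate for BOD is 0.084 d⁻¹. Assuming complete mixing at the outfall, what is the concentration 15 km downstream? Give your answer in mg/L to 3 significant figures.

2.4 ML/d = 0.02778 m³/s.
After complete mixing, C₀ = (0.02778·74.7 + 0.39·3.7) / 0.4178 = 8.421 mg/L.
Travel time t = 1.5e+04 m / 0.26 m/s = 5.769e+04 s = 0.6677 d.
C = 8.421·exp(−0.084·0.6677) = 8.421·0.9455 = 7.961 mg/L.

7.96 mg/L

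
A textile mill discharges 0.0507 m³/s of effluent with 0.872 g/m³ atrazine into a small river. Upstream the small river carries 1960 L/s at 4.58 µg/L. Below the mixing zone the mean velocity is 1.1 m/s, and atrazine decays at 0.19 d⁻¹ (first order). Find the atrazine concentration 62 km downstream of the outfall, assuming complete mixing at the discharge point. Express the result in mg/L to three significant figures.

1960 L/s = 1.96 m³/s.
4.58 µg/L = 0.00458 mg/L.
After complete mixing, C₀ = (0.0507·0.872 + 1.96·0.00458) / 2.011 = 0.02645 mg/L.
Travel time t = 6.2e+04 m / 1.1 m/s = 5.636e+04 s = 0.6524 d.
C = 0.02645·exp(−0.19·0.6524) = 0.02645·0.8834 = 0.02337 mg/L.

0.0234 mg/L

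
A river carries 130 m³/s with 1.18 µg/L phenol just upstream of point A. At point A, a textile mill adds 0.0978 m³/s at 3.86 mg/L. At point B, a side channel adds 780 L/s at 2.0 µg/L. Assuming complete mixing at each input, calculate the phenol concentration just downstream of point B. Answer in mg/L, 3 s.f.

0.00407 mg/L

1.18 µg/L = 0.00118 mg/L.
After input A: C = (130·0.00118 + 0.0978·3.86) / 130.1 = 0.004081 mg/L.
780 L/s = 0.78 m³/s.
2.0 µg/L = 0.002 mg/L.
After input B: C = (130.1·0.004081 + 0.78·0.002) / 130.9 = 0.004068 mg/L.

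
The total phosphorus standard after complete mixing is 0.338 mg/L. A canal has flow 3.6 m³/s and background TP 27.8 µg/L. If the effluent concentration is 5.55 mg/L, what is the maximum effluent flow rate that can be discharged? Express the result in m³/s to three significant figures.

27.8 µg/L = 0.0278 mg/L.
Mass balance at complete mixing: C_std·(Q_w + Q_r) = Q_w·C_e + Q_r·C_b.
Rearranging, Q_w = Q_r·(C_std − C_b)/(C_e − C_std) = 3.6·(0.338 − 0.0278) / (5.55 − 0.338) = 0.2143 m³/s.

0.214 m³/s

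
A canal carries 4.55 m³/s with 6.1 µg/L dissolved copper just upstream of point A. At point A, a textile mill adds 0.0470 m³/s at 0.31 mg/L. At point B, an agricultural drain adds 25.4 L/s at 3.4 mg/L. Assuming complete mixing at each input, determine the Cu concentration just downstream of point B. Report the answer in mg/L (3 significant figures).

0.0278 mg/L

6.1 µg/L = 0.0061 mg/L.
After input A: C = (4.55·0.0061 + 0.047·0.31) / 4.597 = 0.009207 mg/L.
25.4 L/s = 0.0254 m³/s.
After input B: C = (4.597·0.009207 + 0.0254·3.4) / 4.622 = 0.02784 mg/L.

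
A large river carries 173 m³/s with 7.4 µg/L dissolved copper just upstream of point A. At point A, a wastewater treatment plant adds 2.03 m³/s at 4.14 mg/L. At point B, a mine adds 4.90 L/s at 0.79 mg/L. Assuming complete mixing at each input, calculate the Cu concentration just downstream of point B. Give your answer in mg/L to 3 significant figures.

0.0554 mg/L

7.4 µg/L = 0.0074 mg/L.
After input A: C = (173·0.0074 + 2.03·4.14) / 175 = 0.05533 mg/L.
4.90 L/s = 0.0049 m³/s.
After input B: C = (175·0.05533 + 0.0049·0.79) / 175 = 0.05535 mg/L.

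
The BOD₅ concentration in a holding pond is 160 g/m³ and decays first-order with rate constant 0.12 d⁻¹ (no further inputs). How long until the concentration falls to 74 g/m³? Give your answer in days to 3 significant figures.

6.43 d

t = ln(C₀/C)/k = ln(160/74)/0.12 = 0.7711/0.12 = 6.426 d.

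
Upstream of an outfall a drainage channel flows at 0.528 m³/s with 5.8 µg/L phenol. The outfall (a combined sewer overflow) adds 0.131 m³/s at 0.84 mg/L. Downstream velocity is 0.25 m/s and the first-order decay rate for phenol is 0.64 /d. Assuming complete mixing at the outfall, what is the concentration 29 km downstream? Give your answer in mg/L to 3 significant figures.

5.8 µg/L = 0.0058 mg/L.
After complete mixing, C₀ = (0.131·0.84 + 0.528·0.0058) / 0.659 = 0.1716 mg/L.
Travel time t = 2.9e+04 m / 0.25 m/s = 1.16e+05 s = 1.343 d.
C = 0.1716·exp(−0.64·1.343) = 0.1716·0.4235 = 0.07268 mg/L.

0.0727 mg/L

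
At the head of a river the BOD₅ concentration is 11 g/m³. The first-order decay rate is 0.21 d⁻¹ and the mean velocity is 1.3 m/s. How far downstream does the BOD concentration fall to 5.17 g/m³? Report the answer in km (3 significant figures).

404 km

From C = C₀·e^(−kt), t = ln(C₀/C)/k = ln(11/5.17)/0.21 = 0.755/0.21 = 3.595 d.
Distance = v·t = 1.3 m/s × 3.106e+05 s = 4.038e+05 m = 403.8 km.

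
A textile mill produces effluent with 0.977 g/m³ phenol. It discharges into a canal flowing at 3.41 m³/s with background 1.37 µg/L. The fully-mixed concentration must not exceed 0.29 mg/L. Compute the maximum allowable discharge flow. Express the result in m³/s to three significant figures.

1.37 µg/L = 0.00137 mg/L.
Mass balance at complete mixing: C_std·(Q_w + Q_r) = Q_w·C_e + Q_r·C_b.
Rearranging, Q_w = Q_r·(C_std − C_b)/(C_e − C_std) = 3.41·(0.29 − 0.00137) / (0.977 − 0.29) = 1.433 m³/s.

1.43 m³/s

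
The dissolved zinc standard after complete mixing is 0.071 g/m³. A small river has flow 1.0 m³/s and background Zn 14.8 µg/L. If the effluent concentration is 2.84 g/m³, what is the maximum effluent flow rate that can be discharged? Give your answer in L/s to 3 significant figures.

20.3 L/s

14.8 µg/L = 0.0148 mg/L.
Mass balance at complete mixing: C_std·(Q_w + Q_r) = Q_w·C_e + Q_r·C_b.
Rearranging, Q_w = Q_r·(C_std − C_b)/(C_e − C_std) = 1.0·(0.071 − 0.0148) / (2.84 − 0.071) = 0.0203 m³/s.
= 20.3 L/s.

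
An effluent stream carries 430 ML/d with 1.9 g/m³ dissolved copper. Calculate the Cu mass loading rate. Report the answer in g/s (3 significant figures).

430 ML/d = 4.977 m³/s.
Mass flux = Q·C = 4.977 m³/s × 1.9 g/m³ = 9.456 g/s.

9.46 g/s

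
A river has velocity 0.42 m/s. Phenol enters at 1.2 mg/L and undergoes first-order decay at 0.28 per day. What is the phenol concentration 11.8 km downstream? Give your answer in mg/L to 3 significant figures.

Travel time t = 11.8 km / 0.42 m/s = 1.18e+04/0.42 = 2.81e+04 s = 0.3252 d.
First-order decay: C = 1.2·exp(−0.28·0.3252) = 1.2·0.913 = 1.096 mg/L.

1.10 mg/L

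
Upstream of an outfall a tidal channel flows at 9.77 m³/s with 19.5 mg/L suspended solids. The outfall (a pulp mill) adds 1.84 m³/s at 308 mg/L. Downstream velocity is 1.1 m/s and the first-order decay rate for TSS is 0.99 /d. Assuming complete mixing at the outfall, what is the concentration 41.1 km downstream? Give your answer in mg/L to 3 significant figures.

42.5 mg/L

After complete mixing, C₀ = (1.84·308 + 9.77·19.5) / 11.61 = 65.22 mg/L.
Travel time t = 4.11e+04 m / 1.1 m/s = 3.736e+04 s = 0.4324 d.
C = 65.22·exp(−0.99·0.4324) = 65.22·0.6517 = 42.51 mg/L.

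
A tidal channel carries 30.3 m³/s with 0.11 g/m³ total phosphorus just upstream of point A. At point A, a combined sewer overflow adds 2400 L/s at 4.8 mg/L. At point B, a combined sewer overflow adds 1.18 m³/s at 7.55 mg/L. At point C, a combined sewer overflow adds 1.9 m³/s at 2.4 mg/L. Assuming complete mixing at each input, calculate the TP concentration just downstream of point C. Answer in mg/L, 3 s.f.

0.792 mg/L

2400 L/s = 2.4 m³/s.
After input A: C = (30.3·0.11 + 2.4·4.8) / 32.7 = 0.4542 mg/L.
After input B: C = (32.7·0.4542 + 1.18·7.55) / 33.88 = 0.7014 mg/L.
After input C: C = (33.88·0.7014 + 1.9·2.4) / 35.78 = 0.7916 mg/L.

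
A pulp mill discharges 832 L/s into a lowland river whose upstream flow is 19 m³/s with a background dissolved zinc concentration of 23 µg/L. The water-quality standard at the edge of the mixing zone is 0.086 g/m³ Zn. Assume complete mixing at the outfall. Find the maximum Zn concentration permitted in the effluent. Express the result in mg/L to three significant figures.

832 L/s = 0.832 m³/s.
23 µg/L = 0.023 mg/L.
Mass balance: 0.086·19.83 = 0.832·Cₑ + 19·0.023.
Cₑ = (1.706 − 0.437) / 0.832 = 1.525 mg/L.

1.52 mg/L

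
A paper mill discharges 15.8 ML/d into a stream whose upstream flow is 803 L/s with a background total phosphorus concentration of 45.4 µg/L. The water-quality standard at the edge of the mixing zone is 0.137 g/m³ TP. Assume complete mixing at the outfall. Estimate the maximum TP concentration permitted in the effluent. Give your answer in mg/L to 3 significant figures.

0.539 mg/L

15.8 ML/d = 0.1829 m³/s.
803 L/s = 0.803 m³/s.
45.4 µg/L = 0.0454 mg/L.
Mass balance: 0.137·0.9859 = 0.1829·Cₑ + 0.803·0.0454.
Cₑ = (0.1351 − 0.03646) / 0.1829 = 0.5392 mg/L.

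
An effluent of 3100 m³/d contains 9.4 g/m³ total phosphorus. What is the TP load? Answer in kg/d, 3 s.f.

29.1 kg/d

3100 m³/d = 0.03588 m³/s.
Mass flux = Q·C = 0.03588 m³/s × 9.4 g/m³ = 0.3373 g/s.
= 0.3373 g/s × 86.4 = 29.14 kg/d.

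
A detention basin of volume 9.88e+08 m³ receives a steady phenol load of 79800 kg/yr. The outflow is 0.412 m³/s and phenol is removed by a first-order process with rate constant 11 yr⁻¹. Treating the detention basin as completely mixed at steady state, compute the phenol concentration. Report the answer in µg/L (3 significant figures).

Outflow Q = 0.412 m³/s × 3.156e+07 s/yr = 1.3e+07 m³/yr.
Steady-state CSTR mass balance: W = Q·C + k·V·C, so C = W/(Q + kV).
Q + kV = 1.3e+07 + 11·9.88e+08 = 1.088e+10 m³/yr.
C = 79800/1.088e+10 = 7.334e-06 kg/m³ = 0.007334 mg/L = 7.334 µg/L.

7.33 µg/L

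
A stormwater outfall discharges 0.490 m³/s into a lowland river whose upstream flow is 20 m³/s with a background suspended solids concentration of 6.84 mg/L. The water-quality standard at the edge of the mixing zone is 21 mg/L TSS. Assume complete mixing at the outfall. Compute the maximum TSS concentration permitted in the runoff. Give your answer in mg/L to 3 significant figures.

599 mg/L

Mass balance: 21·20.49 = 0.49·Cₑ + 20·6.84.
Cₑ = (430.3 − 136.8) / 0.49 = 599 mg/L.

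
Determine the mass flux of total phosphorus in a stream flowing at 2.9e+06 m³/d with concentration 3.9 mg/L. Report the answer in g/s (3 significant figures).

2.9e+06 m³/d = 33.56 m³/s.
Mass flux = Q·C = 33.56 m³/s × 3.9 g/m³ = 130.9 g/s.

131 g/s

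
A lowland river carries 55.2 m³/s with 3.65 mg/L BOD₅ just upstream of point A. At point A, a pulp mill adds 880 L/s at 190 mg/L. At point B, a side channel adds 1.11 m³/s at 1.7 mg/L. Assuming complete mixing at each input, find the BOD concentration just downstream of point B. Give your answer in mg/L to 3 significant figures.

880 L/s = 0.88 m³/s.
After input A: C = (55.2·3.65 + 0.88·190) / 56.08 = 6.574 mg/L.
After input B: C = (56.08·6.574 + 1.11·1.7) / 57.19 = 6.48 mg/L.

6.48 mg/L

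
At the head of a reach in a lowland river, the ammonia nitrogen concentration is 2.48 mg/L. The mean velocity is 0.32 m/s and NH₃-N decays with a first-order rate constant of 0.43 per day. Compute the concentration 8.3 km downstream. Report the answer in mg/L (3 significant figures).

Travel time t = 8.3 km / 0.32 m/s = 8300/0.32 = 2.594e+04 s = 0.3002 d.
First-order decay: C = 2.48·exp(−0.43·0.3002) = 2.48·0.8789 = 2.18 mg/L.

2.18 mg/L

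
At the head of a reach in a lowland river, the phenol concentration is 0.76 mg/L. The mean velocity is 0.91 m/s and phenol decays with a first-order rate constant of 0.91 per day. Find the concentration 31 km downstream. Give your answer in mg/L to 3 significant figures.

0.531 mg/L

Travel time t = 31 km / 0.91 m/s = 3.1e+04/0.91 = 3.407e+04 s = 0.3943 d.
First-order decay: C = 0.76·exp(−0.91·0.3943) = 0.76·0.6985 = 0.5309 mg/L.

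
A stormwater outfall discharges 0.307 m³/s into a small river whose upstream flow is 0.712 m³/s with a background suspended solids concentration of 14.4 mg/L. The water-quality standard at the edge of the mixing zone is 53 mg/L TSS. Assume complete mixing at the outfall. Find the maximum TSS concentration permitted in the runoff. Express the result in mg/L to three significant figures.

143 mg/L

Mass balance: 53·1.019 = 0.307·Cₑ + 0.712·14.4.
Cₑ = (54.01 − 10.25) / 0.307 = 142.5 mg/L.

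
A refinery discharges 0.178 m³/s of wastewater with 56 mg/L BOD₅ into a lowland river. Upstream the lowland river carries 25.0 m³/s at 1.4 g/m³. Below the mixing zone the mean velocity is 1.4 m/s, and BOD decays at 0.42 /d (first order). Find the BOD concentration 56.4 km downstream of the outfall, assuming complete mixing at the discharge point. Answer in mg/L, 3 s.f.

1.47 mg/L

After complete mixing, C₀ = (0.178·56 + 25·1.4) / 25.18 = 1.786 mg/L.
Travel time t = 5.64e+04 m / 1.4 m/s = 4.029e+04 s = 0.4663 d.
C = 1.786·exp(−0.42·0.4663) = 1.786·0.8221 = 1.468 mg/L.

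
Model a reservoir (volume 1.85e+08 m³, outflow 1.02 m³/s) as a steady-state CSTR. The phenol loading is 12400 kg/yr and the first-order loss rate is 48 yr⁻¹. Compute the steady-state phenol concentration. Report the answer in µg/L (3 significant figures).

Outflow Q = 1.02 m³/s × 3.156e+07 s/yr = 3.219e+07 m³/yr.
Steady-state CSTR mass balance: W = Q·C + k·V·C, so C = W/(Q + kV).
Q + kV = 3.219e+07 + 48·1.85e+08 = 8.912e+09 m³/yr.
C = 12400/8.912e+09 = 1.391e-06 kg/m³ = 0.001391 mg/L = 1.391 µg/L.

1.39 µg/L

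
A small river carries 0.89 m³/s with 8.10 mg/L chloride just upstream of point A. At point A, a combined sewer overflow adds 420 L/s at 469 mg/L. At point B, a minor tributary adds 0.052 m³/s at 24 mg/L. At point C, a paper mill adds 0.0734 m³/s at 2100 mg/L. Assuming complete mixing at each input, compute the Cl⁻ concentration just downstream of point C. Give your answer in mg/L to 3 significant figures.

251 mg/L

420 L/s = 0.42 m³/s.
After input A: C = (0.89·8.1 + 0.42·469) / 1.31 = 155.9 mg/L.
After input B: C = (1.31·155.9 + 0.052·24) / 1.362 = 150.8 mg/L.
After input C: C = (1.362·150.8 + 0.0734·2100) / 1.435 = 250.5 mg/L.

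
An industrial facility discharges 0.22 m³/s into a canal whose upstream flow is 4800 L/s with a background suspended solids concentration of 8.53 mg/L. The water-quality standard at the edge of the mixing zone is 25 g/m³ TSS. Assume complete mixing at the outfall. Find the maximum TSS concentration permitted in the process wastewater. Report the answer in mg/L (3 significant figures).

384 mg/L

4800 L/s = 4.8 m³/s.
Mass balance: 25·5.02 = 0.22·Cₑ + 4.8·8.53.
Cₑ = (125.5 − 40.94) / 0.22 = 384.3 mg/L.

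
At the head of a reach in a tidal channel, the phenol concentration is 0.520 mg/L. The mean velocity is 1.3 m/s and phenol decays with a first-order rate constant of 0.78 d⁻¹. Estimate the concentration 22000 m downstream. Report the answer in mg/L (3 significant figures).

0.446 mg/L

Travel time t = 22000 m / 1.3 m/s = 2.2e+04/1.3 = 1.692e+04 s = 0.1959 d.
First-order decay: C = 0.520·exp(−0.78·0.1959) = 0.520·0.8583 = 0.4463 mg/L.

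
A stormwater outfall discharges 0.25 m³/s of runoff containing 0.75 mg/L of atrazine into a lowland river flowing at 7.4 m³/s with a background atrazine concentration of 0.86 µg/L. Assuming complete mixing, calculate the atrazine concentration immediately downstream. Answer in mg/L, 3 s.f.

0.0253 mg/L

0.86 µg/L = 0.00086 mg/L.
Flow-weighted mixing gives C = (0.25·0.75 + 7.4·0.00086) / (0.25 + 7.4) = 0.1939/7.65 = 0.02534 mg/L.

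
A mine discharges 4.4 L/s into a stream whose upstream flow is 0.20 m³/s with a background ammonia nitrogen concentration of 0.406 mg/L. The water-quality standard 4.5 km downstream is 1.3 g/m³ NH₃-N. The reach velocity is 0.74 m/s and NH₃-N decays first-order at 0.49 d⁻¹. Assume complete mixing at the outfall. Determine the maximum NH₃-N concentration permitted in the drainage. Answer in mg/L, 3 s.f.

4.4 L/s = 0.0044 m³/s.
Travel time to the compliance point: t = 4500/0.74 = 6081 s = 0.07038 d; decay factor exp(−0.49·0.07038) = 0.9661.
So the concentration just after mixing may be at most 1.3/0.9661 = 1.346 mg/L.
Mass balance: 1.346·0.2044 = 0.0044·Cₑ + 0.2·0.406.
Cₑ = (0.275 − 0.0812) / 0.0044 = 44.06 mg/L.

44.1 mg/L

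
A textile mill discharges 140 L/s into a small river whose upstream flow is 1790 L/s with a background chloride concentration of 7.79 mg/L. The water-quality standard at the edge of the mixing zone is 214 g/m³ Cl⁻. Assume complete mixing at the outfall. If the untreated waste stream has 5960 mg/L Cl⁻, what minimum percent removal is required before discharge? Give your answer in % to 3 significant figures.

52.2 %

140 L/s = 0.14 m³/s.
1790 L/s = 1.79 m³/s.
Mass balance: 214·1.93 = 0.14·Cₑ + 1.79·7.79.
Cₑ = (413 − 13.94) / 0.14 = 2851 mg/L.
Required removal = 1 − 2851/5960 = 52.17 %.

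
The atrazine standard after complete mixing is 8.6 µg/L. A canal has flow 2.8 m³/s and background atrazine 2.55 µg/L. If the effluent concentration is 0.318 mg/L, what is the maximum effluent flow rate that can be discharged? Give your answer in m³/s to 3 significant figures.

0.0548 m³/s

2.55 µg/L = 0.00255 mg/L.
8.6 µg/L = 0.0086 mg/L.
Mass balance at complete mixing: C_std·(Q_w + Q_r) = Q_w·C_e + Q_r·C_b.
Rearranging, Q_w = Q_r·(C_std − C_b)/(C_e − C_std) = 2.8·(0.0086 − 0.00255) / (0.318 − 0.0086) = 0.05475 m³/s.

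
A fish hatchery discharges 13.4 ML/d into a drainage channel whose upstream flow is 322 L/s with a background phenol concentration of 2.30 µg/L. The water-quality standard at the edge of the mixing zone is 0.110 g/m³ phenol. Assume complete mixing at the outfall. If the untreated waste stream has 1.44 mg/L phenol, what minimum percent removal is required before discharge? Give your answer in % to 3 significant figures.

13.4 ML/d = 0.1551 m³/s.
322 L/s = 0.322 m³/s.
2.30 µg/L = 0.0023 mg/L.
Mass balance: 0.11·0.4771 = 0.1551·Cₑ + 0.322·0.0023.
Cₑ = (0.05248 − 0.0007406) / 0.1551 = 0.3336 mg/L.
Required removal = 1 − 0.3336/1.44 = 76.83 %.

76.8 %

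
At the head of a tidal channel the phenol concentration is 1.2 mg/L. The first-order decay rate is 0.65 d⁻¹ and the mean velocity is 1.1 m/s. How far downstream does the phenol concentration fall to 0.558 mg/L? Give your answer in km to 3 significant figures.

112 km

From C = C₀·e^(−kt), t = ln(C₀/C)/k = ln(1.2/0.558)/0.65 = 0.7657/0.65 = 1.178 d.
Distance = v·t = 1.1 m/s × 1.018e+05 s = 1.12e+05 m = 112 km.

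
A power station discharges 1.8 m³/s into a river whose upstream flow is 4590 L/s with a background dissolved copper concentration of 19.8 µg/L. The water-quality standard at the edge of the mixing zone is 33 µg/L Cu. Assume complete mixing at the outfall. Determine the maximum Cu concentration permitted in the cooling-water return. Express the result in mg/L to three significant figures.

0.0667 mg/L

4590 L/s = 4.59 m³/s.
19.8 µg/L = 0.0198 mg/L.
33 µg/L = 0.033 mg/L.
Mass balance: 0.033·6.39 = 1.8·Cₑ + 4.59·0.0198.
Cₑ = (0.2109 − 0.09088) / 1.8 = 0.06666 mg/L.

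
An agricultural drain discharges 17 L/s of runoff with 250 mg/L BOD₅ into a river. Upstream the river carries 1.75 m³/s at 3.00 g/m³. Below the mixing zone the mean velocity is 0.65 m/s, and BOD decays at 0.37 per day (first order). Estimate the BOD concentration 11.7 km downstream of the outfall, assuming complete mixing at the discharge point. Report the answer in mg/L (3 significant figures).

17 L/s = 0.017 m³/s.
After complete mixing, C₀ = (0.017·250 + 1.75·3) / 1.767 = 5.376 mg/L.
Travel time t = 1.17e+04 m / 0.65 m/s = 1.8e+04 s = 0.2083 d.
C = 5.376·exp(−0.37·0.2083) = 5.376·0.9258 = 4.977 mg/L.

4.98 mg/L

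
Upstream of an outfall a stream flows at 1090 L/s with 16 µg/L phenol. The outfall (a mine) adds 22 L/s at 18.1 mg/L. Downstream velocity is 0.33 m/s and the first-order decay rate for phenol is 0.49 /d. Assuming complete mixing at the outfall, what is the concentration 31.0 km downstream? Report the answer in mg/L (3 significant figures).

22 L/s = 0.022 m³/s.
1090 L/s = 1.09 m³/s.
16 µg/L = 0.016 mg/L.
After complete mixing, C₀ = (0.022·18.1 + 1.09·0.016) / 1.112 = 0.3738 mg/L.
Travel time t = 3.1e+04 m / 0.33 m/s = 9.394e+04 s = 1.087 d.
C = 0.3738·exp(−0.49·1.087) = 0.3738·0.587 = 0.2194 mg/L.

0.219 mg/L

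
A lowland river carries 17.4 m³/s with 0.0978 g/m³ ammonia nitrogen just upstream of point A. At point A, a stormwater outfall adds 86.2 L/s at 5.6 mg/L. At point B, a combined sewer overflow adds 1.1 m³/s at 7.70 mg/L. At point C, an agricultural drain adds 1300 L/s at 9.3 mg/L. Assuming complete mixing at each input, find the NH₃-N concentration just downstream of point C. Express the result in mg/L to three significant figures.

1.14 mg/L

86.2 L/s = 0.0862 m³/s.
After input A: C = (17.4·0.0978 + 0.0862·5.6) / 17.49 = 0.1249 mg/L.
After input B: C = (17.49·0.1249 + 1.1·7.7) / 18.59 = 0.5732 mg/L.
1300 L/s = 1.3 m³/s.
After input C: C = (18.59·0.5732 + 1.3·9.3) / 19.89 = 1.144 mg/L.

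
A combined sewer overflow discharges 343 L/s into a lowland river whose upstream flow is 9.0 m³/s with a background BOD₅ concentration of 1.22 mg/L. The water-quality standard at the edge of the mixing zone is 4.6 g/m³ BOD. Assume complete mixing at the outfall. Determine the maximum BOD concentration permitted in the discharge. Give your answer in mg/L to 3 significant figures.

93.3 mg/L

343 L/s = 0.343 m³/s.
Mass balance: 4.6·9.343 = 0.343·Cₑ + 9·1.22.
Cₑ = (42.98 − 10.98) / 0.343 = 93.29 mg/L.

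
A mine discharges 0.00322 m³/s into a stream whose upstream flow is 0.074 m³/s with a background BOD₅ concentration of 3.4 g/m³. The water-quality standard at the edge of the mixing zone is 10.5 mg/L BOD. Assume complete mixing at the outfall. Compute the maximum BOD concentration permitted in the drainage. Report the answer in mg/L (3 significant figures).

Mass balance: 10.5·0.07722 = 0.00322·Cₑ + 0.074·3.4.
Cₑ = (0.8108 − 0.2516) / 0.00322 = 173.7 mg/L.

174 mg/L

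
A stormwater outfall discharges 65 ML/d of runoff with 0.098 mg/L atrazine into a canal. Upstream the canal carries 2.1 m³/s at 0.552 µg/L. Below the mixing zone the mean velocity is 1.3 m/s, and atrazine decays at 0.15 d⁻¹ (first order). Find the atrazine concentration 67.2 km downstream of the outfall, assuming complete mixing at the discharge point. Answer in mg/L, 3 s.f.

0.0240 mg/L

65 ML/d = 0.7523 m³/s.
0.552 µg/L = 0.000552 mg/L.
After complete mixing, C₀ = (0.7523·0.098 + 2.1·0.000552) / 2.852 = 0.02625 mg/L.
Travel time t = 6.72e+04 m / 1.3 m/s = 5.169e+04 s = 0.5983 d.
C = 0.02625·exp(−0.15·0.5983) = 0.02625·0.9142 = 0.024 mg/L.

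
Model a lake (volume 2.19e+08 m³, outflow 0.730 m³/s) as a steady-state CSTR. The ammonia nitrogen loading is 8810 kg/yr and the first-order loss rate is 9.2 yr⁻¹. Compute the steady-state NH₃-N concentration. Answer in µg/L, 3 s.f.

Outflow Q = 0.730 m³/s × 3.156e+07 s/yr = 2.304e+07 m³/yr.
Steady-state CSTR mass balance: W = Q·C + k·V·C, so C = W/(Q + kV).
Q + kV = 2.304e+07 + 9.2·2.19e+08 = 2.038e+09 m³/yr.
C = 8810/2.038e+09 = 4.323e-06 kg/m³ = 0.004323 mg/L = 4.323 µg/L.

4.32 µg/L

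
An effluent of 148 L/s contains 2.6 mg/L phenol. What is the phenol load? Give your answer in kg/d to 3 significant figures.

33.2 kg/d

148 L/s = 0.148 m³/s.
Mass flux = Q·C = 0.148 m³/s × 2.6 g/m³ = 0.3848 g/s.
= 0.3848 g/s × 86.4 = 33.25 kg/d.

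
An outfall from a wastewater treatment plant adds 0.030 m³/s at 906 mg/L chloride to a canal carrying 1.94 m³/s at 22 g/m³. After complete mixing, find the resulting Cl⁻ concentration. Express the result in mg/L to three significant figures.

35.5 mg/L

Flow-weighted mixing gives C = (0.03·906 + 1.94·22) / (0.03 + 1.94) = 69.86/1.97 = 35.46 mg/L.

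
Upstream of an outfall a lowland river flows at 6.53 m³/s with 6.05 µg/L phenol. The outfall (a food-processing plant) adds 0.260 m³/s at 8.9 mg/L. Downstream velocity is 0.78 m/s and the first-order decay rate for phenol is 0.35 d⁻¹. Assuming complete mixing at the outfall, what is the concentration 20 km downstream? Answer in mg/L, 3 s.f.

6.05 µg/L = 0.00605 mg/L.
After complete mixing, C₀ = (0.26·8.9 + 6.53·0.00605) / 6.79 = 0.3466 mg/L.
Travel time t = 2e+04 m / 0.78 m/s = 2.564e+04 s = 0.2968 d.
C = 0.3466·exp(−0.35·0.2968) = 0.3466·0.9013 = 0.3124 mg/L.

0.312 mg/L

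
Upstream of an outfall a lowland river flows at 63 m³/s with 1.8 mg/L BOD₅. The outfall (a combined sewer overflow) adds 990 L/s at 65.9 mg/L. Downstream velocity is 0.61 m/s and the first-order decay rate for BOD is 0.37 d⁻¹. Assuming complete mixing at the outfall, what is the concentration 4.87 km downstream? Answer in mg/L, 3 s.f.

2.70 mg/L

990 L/s = 0.99 m³/s.
After complete mixing, C₀ = (0.99·65.9 + 63·1.8) / 63.99 = 2.792 mg/L.
Travel time t = 4870 m / 0.61 m/s = 7984 s = 0.0924 d.
C = 2.792·exp(−0.37·0.0924) = 2.792·0.9664 = 2.698 mg/L.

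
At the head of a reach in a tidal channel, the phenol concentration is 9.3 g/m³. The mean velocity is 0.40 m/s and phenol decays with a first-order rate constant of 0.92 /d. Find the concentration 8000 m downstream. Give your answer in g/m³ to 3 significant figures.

Travel time t = 8000 m / 0.40 m/s = 8000/0.40 = 2e+04 s = 0.2315 d.
First-order decay: C = 9.3·exp(−0.92·0.2315) = 9.3·0.8082 = 7.516 g/m³.

7.52 g/m³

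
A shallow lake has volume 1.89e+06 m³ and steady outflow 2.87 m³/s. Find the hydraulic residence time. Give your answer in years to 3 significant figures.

0.0209 yr

Q = 2.87 m³/s × 3.156e+07 s/yr = 9.057e+07 m³/yr.
Hydraulic residence time τ = V/Q = 1.89e+06/9.057e+07 = 0.02087 yr.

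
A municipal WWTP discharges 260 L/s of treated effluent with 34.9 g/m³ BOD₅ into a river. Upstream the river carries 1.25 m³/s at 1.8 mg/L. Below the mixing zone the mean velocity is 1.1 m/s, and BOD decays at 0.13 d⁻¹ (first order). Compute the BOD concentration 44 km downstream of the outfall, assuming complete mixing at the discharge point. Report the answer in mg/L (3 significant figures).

260 L/s = 0.26 m³/s.
After complete mixing, C₀ = (0.26·34.9 + 1.25·1.8) / 1.51 = 7.499 mg/L.
Travel time t = 4.4e+04 m / 1.1 m/s = 4e+04 s = 0.463 d.
C = 7.499·exp(−0.13·0.463) = 7.499·0.9416 = 7.061 mg/L.

7.06 mg/L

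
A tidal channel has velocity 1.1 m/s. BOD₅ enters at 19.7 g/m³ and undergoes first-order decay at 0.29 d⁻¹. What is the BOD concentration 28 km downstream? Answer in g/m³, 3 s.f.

18.1 g/m³

Travel time t = 28 km / 1.1 m/s = 2.8e+04/1.1 = 2.545e+04 s = 0.2946 d.
First-order decay: C = 19.7·exp(−0.29·0.2946) = 19.7·0.9181 = 18.09 g/m³.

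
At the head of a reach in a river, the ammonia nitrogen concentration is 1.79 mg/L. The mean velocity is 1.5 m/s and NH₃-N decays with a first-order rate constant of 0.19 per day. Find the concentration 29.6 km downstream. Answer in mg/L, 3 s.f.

1.71 mg/L

Travel time t = 29.6 km / 1.5 m/s = 2.96e+04/1.5 = 1.973e+04 s = 0.2284 d.
First-order decay: C = 1.79·exp(−0.19·0.2284) = 1.79·0.9575 = 1.714 mg/L.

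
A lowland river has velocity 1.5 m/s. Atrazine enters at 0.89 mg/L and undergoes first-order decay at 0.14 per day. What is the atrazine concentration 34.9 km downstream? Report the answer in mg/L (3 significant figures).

Travel time t = 34.9 km / 1.5 m/s = 3.49e+04/1.5 = 2.327e+04 s = 0.2693 d.
First-order decay: C = 0.89·exp(−0.14·0.2693) = 0.89·0.963 = 0.8571 mg/L.

0.857 mg/L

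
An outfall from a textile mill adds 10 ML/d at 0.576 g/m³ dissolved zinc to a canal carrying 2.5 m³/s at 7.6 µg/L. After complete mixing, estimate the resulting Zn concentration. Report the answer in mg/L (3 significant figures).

10 ML/d = 0.1157 m³/s.
7.6 µg/L = 0.0076 mg/L.
By mass balance at complete mixing, C = (0.1157·0.576 + 2.5·0.0076) / (0.1157 + 2.5) = 0.08567/2.616 = 0.03275 mg/L.

0.0328 mg/L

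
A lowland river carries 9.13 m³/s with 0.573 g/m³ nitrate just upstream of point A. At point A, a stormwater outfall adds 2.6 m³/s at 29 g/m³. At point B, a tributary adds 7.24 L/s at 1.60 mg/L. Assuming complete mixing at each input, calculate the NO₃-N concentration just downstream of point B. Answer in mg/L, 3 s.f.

After input A: C = (9.13·0.573 + 2.6·29) / 11.73 = 6.874 mg/L.
7.24 L/s = 0.00724 m³/s.
After input B: C = (11.73·6.874 + 0.00724·1.6) / 11.74 = 6.871 mg/L.

6.87 mg/L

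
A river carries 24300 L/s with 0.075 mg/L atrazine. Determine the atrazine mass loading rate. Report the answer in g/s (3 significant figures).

24300 L/s = 24.3 m³/s.
Mass flux = Q·C = 24.3 m³/s × 0.075 g/m³ = 1.823 g/s.

1.82 g/s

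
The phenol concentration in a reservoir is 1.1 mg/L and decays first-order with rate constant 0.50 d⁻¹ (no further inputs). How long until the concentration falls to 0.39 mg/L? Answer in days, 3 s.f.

2.07 d

t = ln(C₀/C)/k = ln(1.1/0.39)/0.50 = 1.037/0.50 = 2.074 d.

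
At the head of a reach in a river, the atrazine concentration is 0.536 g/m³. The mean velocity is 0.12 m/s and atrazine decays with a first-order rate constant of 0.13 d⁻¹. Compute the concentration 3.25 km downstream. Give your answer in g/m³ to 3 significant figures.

0.515 g/m³

Travel time t = 3.25 km / 0.12 m/s = 3250/0.12 = 2.708e+04 s = 0.3135 d.
First-order decay: C = 0.536·exp(−0.13·0.3135) = 0.536·0.9601 = 0.5146 g/m³.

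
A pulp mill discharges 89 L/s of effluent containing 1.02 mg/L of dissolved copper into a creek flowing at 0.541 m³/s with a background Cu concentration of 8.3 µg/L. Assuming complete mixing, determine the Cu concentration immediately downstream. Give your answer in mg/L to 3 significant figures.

0.151 mg/L

89 L/s = 0.089 m³/s.
8.3 µg/L = 0.0083 mg/L.
Conservation of mass across the mixing zone: C = (0.089·1.02 + 0.541·0.0083) / (0.089 + 0.541) = 0.09527/0.63 = 0.1512 mg/L.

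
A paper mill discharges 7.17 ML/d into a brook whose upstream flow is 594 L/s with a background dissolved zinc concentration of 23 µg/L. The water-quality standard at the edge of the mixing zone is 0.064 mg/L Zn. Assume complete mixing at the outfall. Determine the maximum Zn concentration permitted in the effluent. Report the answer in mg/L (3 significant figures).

7.17 ML/d = 0.08299 m³/s.
594 L/s = 0.594 m³/s.
23 µg/L = 0.023 mg/L.
Mass balance: 0.064·0.677 = 0.08299·Cₑ + 0.594·0.023.
Cₑ = (0.04333 − 0.01366) / 0.08299 = 0.3575 mg/L.

0.357 mg/L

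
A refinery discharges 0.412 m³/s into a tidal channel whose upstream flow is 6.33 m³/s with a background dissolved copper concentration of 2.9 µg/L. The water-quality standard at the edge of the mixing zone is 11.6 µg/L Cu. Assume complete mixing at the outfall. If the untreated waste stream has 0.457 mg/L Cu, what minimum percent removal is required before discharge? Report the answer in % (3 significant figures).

68.2 %

2.9 µg/L = 0.0029 mg/L.
11.6 µg/L = 0.0116 mg/L.
Mass balance: 0.0116·6.742 = 0.412·Cₑ + 6.33·0.0029.
Cₑ = (0.07821 − 0.01836) / 0.412 = 0.1453 mg/L.
Required removal = 1 − 0.1453/0.457 = 68.21 %.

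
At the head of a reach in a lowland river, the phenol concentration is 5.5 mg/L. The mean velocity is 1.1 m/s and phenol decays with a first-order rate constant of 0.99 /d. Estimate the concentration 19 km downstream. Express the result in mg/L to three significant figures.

4.51 mg/L

Travel time t = 19 km / 1.1 m/s = 1.9e+04/1.1 = 1.727e+04 s = 0.1999 d.
First-order decay: C = 5.5·exp(−0.99·0.1999) = 5.5·0.8204 = 4.512 mg/L.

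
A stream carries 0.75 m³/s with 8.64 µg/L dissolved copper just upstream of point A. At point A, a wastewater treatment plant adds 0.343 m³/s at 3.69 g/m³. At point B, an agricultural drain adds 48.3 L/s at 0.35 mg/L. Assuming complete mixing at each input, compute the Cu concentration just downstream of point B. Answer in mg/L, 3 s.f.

1.13 mg/L

8.64 µg/L = 0.00864 mg/L.
After input A: C = (0.75·0.00864 + 0.343·3.69) / 1.093 = 1.164 mg/L.
48.3 L/s = 0.0483 m³/s.
After input B: C = (1.093·1.164 + 0.0483·0.35) / 1.141 = 1.129 mg/L.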